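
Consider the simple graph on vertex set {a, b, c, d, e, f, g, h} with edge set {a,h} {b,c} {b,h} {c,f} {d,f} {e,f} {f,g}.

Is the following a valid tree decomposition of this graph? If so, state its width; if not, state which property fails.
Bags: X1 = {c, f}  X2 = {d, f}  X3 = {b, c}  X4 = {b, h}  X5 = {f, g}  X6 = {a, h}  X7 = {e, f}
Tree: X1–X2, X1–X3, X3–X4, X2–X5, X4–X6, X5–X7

Vertex coverage: the bags together contain {a, b, c, d, e, f, g, h}, the full vertex set. Edge coverage: each edge of G has both endpoints in at least one bag. Running intersection: for every vertex, the bags containing it form a connected subtree. All three properties hold, so this is a valid tree decomposition of width max|bag| − 1 = 1, and hence tw(G) ≤ 1.

Yes; width 1.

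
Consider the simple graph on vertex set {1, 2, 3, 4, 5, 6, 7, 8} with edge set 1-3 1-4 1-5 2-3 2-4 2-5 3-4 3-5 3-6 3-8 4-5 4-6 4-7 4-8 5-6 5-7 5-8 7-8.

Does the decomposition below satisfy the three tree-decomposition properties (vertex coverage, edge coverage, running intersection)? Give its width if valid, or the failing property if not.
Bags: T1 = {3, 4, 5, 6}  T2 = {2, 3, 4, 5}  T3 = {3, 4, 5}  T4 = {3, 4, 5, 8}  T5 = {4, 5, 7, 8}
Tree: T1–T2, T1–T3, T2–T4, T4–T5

No — vertex 1 appears in no bag.

A tree decomposition must satisfy three properties: every vertex lies in some bag; for every edge, both endpoints lie together in some bag; and for every vertex, the bags containing it form a connected subtree. Here vertex 1 appears in no bag, so the decomposition is invalid.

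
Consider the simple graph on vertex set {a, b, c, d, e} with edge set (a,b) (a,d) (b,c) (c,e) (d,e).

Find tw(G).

2

A width-2 tree decomposition is:
Bags: B1 = {a, b, d}  B2 = {b, c, d}  B3 = {c, d, e}
Tree: B1–B2, B2–B3
The largest bag has 3 vertices, giving width 2; this decomposition certifies tw(G) ≤ 2. The edges d–a–b–c–e–d form a cycle, so G is not a tree and its treewidth is at least 2. The upper and lower bounds meet at 2, so that is the treewidth.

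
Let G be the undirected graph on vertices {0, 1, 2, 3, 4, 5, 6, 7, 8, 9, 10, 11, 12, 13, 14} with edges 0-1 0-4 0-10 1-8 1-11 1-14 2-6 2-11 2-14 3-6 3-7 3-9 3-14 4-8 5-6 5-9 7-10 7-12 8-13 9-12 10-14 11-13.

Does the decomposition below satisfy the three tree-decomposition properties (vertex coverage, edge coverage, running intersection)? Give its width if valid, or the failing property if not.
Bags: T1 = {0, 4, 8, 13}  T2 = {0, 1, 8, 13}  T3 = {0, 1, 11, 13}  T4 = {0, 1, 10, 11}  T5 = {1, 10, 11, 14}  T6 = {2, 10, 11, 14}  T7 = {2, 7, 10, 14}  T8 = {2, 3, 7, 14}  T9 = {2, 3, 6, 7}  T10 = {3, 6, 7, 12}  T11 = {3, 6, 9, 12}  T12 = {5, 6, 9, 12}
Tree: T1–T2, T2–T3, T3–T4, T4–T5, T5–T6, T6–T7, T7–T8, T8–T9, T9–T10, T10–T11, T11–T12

Checking the three conditions: (i) the bags cover all of {0, 1, 2, 3, 4, 5, 6, 7, 8, 9, 10, 11, 12, 13, 14}; (ii) for each edge, some bag contains both endpoints; (iii) the bags containing any fixed vertex form a subtree. All hold, so the decomposition is valid with width 4 − 1 = 3.

Yes; width 3.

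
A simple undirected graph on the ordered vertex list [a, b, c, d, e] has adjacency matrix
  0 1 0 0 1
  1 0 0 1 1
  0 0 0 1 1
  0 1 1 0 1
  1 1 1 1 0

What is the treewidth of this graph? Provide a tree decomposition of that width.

Treewidth 2.
One such decomposition:
Bags: B1 = {a, b, e}  B2 = {b, d, e}  B3 = {c, d, e}
Tree: B1–B2, B2–B3

Every bag has size at most 3, so the width is 3 − 1 = 2 and tw(G) ≤ 2. On the other hand G contains the 3-clique {c, d, e}. A clique must lie in a single bag of any decomposition, so no decomposition can have width below 2. Combining the bounds, tw(G) = 2.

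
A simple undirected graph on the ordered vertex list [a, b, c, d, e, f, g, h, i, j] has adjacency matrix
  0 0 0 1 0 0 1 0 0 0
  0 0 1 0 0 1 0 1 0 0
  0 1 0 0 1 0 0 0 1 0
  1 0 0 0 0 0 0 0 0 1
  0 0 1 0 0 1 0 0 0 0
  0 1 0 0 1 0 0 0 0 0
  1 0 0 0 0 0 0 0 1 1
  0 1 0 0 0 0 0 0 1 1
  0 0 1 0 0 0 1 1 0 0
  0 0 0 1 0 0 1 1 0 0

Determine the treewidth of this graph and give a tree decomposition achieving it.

Each bag holds 3 vertices, so the decomposition has width 2, which upper-bounds the treewidth. The edges a–d–j–g–a form a cycle, so G is not a tree and its treewidth is at least 2. Therefore the treewidth is 2.

Treewidth 2.
One optimal decomposition is:
Bags: B1 = {a, d, g}  B2 = {d, g, j}  B3 = {g, i, j}  B4 = {h, i, j}  B5 = {c, h, i}  B6 = {b, c, h}  B7 = {b, c, e}  B8 = {b, e, f}
Tree: B1–B2, B2–B3, B3–B4, B4–B5, B5–B6, B6–B7, B7–B8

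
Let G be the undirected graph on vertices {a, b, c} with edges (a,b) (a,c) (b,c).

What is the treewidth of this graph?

2

A width-2 tree decomposition is:
Bags: B1 = {a, b, c}
Tree: (single bag)
A single bag containing all 3 vertices is trivially a valid decomposition of width 2. On the other hand G contains the 3-clique {a, b, c}. A clique must lie in a single bag of any decomposition, so no decomposition can have width below 2. The upper and lower bounds meet at 2, so that is the treewidth.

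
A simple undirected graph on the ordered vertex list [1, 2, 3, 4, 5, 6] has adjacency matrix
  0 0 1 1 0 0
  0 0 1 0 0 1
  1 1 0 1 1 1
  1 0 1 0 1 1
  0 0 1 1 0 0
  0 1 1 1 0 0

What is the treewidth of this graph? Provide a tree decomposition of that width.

Every bag has size at most 3, so the width is 3 − 1 = 2 and tw(G) ≤ 2. On the other hand G contains the 3-clique {2, 3, 6}. A clique must lie in a single bag of any decomposition, so no decomposition can have width below 2. Hence tw(G) = 2 exactly.

Treewidth 2.
One such decomposition:
Bags: B1 = {3, 4, 6}  B2 = {1, 3, 4}  B3 = {2, 3, 6}  B4 = {3, 4, 5}
Tree: B1–B2, B1–B3, B1–B4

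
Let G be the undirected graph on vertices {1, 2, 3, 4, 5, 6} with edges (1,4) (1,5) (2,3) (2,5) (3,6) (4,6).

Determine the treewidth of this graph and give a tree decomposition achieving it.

Treewidth 2.
Bags: B1 = {1, 4, 6}  B2 = {1, 5, 6}  B3 = {2, 5, 6}  B4 = {2, 3, 6}
Tree: B1–B2, B2–B3, B3–B4

Every bag has size at most 3, so the width is 3 − 1 = 2 and tw(G) ≤ 2. The edges 6–4–1–5–2–3–6 form a cycle, so G is not a tree and its treewidth is at least 2. Therefore the treewidth is 2.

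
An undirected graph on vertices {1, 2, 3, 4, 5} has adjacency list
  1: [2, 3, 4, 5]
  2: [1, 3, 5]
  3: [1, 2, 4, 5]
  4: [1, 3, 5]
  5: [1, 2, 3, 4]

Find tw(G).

A width-3 tree decomposition is:
Bags: B1 = {1, 2, 3, 5}  B2 = {1, 3, 4, 5}
Tree: B1–B2
Each bag holds 4 vertices, so the decomposition has width 3, which upper-bounds the treewidth. Conversely, {1, 2, 3, 5} is a clique of size 4, and the vertices of any clique must share a bag in every tree decomposition; so some bag has ≥ 4 vertices and tw(G) ≥ 3. Therefore the treewidth is 3.

3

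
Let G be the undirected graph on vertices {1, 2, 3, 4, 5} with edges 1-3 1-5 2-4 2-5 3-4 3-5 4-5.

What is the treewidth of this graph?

2

A width-2 tree decomposition is:
Bags: B1 = {3, 4, 5}  B2 = {2, 4, 5}  B3 = {1, 3, 5}
Tree: B1–B2, B1–B3
Each bag holds 3 vertices, so the decomposition has width 2, which upper-bounds the treewidth. Conversely, {2, 4, 5} is a clique of size 3, and the vertices of any clique must share a bag in every tree decomposition; so some bag has ≥ 3 vertices and tw(G) ≥ 2. Therefore the treewidth is 2.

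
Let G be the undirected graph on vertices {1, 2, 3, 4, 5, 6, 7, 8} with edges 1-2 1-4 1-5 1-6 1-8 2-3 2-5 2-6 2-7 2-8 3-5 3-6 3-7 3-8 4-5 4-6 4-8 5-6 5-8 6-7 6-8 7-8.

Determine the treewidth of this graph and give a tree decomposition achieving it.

Every bag has size at most 5, so the width is 5 − 1 = 4 and tw(G) ≤ 4. Conversely, {1, 2, 5, 6, 8} is a clique of size 5, and the vertices of any clique must share a bag in every tree decomposition; so some bag has ≥ 5 vertices and tw(G) ≥ 4. Combining the bounds, tw(G) = 4.

Treewidth 4.
Bags: B1 = {2, 3, 6, 7, 8}  B2 = {2, 3, 5, 6, 8}  B3 = {1, 2, 5, 6, 8}  B4 = {1, 4, 5, 6, 8}
Tree: B1–B2, B2–B3, B3–B4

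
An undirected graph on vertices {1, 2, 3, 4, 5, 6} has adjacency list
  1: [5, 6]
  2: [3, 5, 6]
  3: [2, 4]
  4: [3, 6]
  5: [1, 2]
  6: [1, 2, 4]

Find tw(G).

2

A width-2 tree decomposition is:
Bags: B1 = {1, 2, 5}  B2 = {1, 2, 6}  B3 = {2, 3, 6}  B4 = {3, 4, 6}
Tree: B1–B2, B2–B3, B3–B4
The largest bag has 3 vertices, giving width 2; this decomposition certifies tw(G) ≤ 2. The edges 5–1–6–2–5 form a cycle, so G is not a tree and its treewidth is at least 2. The upper and lower bounds meet at 2, so that is the treewidth.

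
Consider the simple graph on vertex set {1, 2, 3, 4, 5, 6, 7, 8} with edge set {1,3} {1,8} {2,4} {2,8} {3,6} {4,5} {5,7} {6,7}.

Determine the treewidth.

2

A width-2 tree decomposition is:
Bags: B1 = {1, 2, 8}  B2 = {1, 2, 4}  B3 = {1, 4, 5}  B4 = {1, 5, 7}  B5 = {1, 6, 7}  B6 = {1, 3, 6}
Tree: B1–B2, B2–B3, B3–B4, B4–B5, B5–B6
The largest bag has 3 vertices, giving width 2; this decomposition certifies tw(G) ≤ 2. For the lower bound, G contains the cycle 1–8–2–4–5–7–6–3–1, so G is not a forest; only forests have treewidth ≤ 1, hence tw(G) ≥ 2. The upper and lower bounds meet at 2, so that is the treewidth.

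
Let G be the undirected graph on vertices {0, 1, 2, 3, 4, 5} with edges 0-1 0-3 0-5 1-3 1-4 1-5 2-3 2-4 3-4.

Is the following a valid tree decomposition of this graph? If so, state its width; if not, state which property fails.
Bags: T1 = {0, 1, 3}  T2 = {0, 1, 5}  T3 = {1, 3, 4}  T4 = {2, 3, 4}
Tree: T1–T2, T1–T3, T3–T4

Yes; width 2.

Every vertex of G appears in some bag (union = {0, 1, 2, 3, 4, 5}); every edge is covered by a bag; and for each vertex v the set of bags containing v is connected in the bag tree. The decomposition is therefore valid. The largest bag has 3 vertices, so the width is 2.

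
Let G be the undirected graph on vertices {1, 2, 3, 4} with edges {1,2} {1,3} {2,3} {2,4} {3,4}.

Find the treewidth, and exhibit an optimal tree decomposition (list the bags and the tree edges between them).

Treewidth 2.
One optimal decomposition is:
Bags: B1 = {2, 3, 4}  B2 = {1, 2, 3}
Tree: B1–B2

Each bag holds 3 vertices, so the decomposition has width 2, which upper-bounds the treewidth. For the lower bound, the 3 vertices {1, 2, 3} are pairwise adjacent, and any tree decomposition puts a clique entirely inside one bag — forcing width ≥ 2. Therefore the treewidth is 2.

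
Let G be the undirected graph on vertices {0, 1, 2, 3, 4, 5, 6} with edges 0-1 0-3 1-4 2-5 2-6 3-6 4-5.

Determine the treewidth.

2

A width-2 tree decomposition is:
Bags: B1 = {0, 3, 6}  B2 = {0, 2, 6}  B3 = {0, 2, 5}  B4 = {0, 4, 5}  B5 = {0, 1, 4}
Tree: B1–B2, B2–B3, B3–B4, B4–B5
Every bag has size at most 3, so the width is 3 − 1 = 2 and tw(G) ≤ 2. For the lower bound, G contains the cycle 0–3–6–2–5–4–1–0, so G is not a forest; only forests have treewidth ≤ 1, hence tw(G) ≥ 2. Combining the bounds, tw(G) = 2.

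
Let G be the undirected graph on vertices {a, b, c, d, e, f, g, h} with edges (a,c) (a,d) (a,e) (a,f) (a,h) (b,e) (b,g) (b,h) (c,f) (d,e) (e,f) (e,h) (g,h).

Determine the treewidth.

2

A width-2 tree decomposition is:
Bags: B1 = {b, e, h}  B2 = {a, e, h}  B3 = {b, g, h}  B4 = {a, e, f}  B5 = {a, d, e}  B6 = {a, c, f}
Tree: B1–B2, B1–B3, B2–B4, B4–B5, B4–B6
Each bag holds 3 vertices, so the decomposition has width 2, which upper-bounds the treewidth. For the lower bound, the 3 vertices {b, g, h} are pairwise adjacent, and any tree decomposition puts a clique entirely inside one bag — forcing width ≥ 2. Combining the bounds, tw(G) = 2.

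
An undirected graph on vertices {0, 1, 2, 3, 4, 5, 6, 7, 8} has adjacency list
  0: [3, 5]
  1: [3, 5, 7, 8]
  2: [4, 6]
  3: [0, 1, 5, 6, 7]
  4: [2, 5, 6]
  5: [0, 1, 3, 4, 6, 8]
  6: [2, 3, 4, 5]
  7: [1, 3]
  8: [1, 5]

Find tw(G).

2

A width-2 tree decomposition is:
Bags: B1 = {1, 3, 5}  B2 = {3, 5, 6}  B3 = {4, 5, 6}  B4 = {2, 4, 6}  B5 = {1, 5, 8}  B6 = {1, 3, 7}  B7 = {0, 3, 5}
Tree: B1–B2, B2–B3, B3–B4, B1–B5, B1–B6, B1–B7
Each bag holds 3 vertices, so the decomposition has width 2, which upper-bounds the treewidth. For the lower bound, the 3 vertices {2, 4, 6} are pairwise adjacent, and any tree decomposition puts a clique entirely inside one bag — forcing width ≥ 2. Hence tw(G) = 2 exactly.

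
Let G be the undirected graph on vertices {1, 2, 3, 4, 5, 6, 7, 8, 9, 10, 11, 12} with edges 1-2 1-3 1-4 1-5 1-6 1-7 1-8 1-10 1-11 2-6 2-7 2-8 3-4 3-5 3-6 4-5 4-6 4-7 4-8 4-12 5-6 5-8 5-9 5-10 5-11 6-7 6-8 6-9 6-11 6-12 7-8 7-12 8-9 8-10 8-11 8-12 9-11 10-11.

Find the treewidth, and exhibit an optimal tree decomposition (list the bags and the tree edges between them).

Treewidth 4.
One optimal decomposition is:
Bags: B1 = {1, 4, 6, 7, 8}  B2 = {1, 2, 6, 7, 8}  B3 = {4, 6, 7, 8, 12}  B4 = {1, 4, 5, 6, 8}  B5 = {1, 3, 4, 5, 6}  B6 = {1, 5, 6, 8, 11}  B7 = {1, 5, 8, 10, 11}  B8 = {5, 6, 8, 9, 11}
Tree: B1–B2, B1–B3, B1–B4, B4–B5, B4–B6, B6–B7, B6–B8

Each bag holds 5 vertices, so the decomposition has width 4, which upper-bounds the treewidth. Conversely, {1, 5, 8, 10, 11} is a clique of size 5, and the vertices of any clique must share a bag in every tree decomposition; so some bag has ≥ 5 vertices and tw(G) ≥ 4. The upper and lower bounds meet at 4, so that is the treewidth.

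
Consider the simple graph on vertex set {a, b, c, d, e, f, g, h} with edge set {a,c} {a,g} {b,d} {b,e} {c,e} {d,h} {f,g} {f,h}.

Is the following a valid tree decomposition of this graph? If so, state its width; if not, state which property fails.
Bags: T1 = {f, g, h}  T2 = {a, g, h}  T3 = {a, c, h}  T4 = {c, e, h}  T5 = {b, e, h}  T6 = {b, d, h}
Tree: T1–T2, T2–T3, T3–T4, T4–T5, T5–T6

Every vertex of G appears in some bag (union = {a, b, c, d, e, f, g, h}); every edge is covered by a bag; and for each vertex v the set of bags containing v is connected in the bag tree. The decomposition is therefore valid. The largest bag has 3 vertices, so the width is 2.

Yes; width 2.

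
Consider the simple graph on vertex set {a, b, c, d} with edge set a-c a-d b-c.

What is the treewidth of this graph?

1

A width-1 tree decomposition is:
Bags: B1 = {b, c}  B2 = {a, c}  B3 = {a, d}
Tree: B1–B2, B2–B3
Every bag has size at most 2, so the width is 2 − 1 = 1 and tw(G) ≤ 1. Since G has at least one edge (e.g. b–c), it is not an edgeless graph, so tw(G) ≥ 1. Therefore the treewidth is 1.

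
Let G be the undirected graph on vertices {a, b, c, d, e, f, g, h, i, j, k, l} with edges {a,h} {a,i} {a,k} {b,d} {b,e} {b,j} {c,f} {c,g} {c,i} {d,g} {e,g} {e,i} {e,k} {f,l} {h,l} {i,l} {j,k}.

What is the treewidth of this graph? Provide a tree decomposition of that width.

Each bag holds 4 vertices, so the decomposition has width 3, which upper-bounds the treewidth. For the lower bound: the 4 vertex sets {f,h,l}, {c}, {i}, {a,e,g,k} are disjoint, each induces a connected subgraph, and every pair is joined by at least one edge of G. Contracting each set to a single vertex therefore yields K_{4} as a minor, and since treewidth is minor-monotone, tw(G) ≥ tw(K_{4}) = 3. Therefore the treewidth is 3.

Treewidth 3.
One optimal decomposition is:
Bags: B1 = {c, f, h, l}  B2 = {c, h, i, l}  B3 = {a, c, h, i}  B4 = {a, c, g, i}  B5 = {a, e, g, i}  B6 = {a, e, g, k}  B7 = {d, e, g, k}  B8 = {b, d, e, k}  B9 = {b, d, j, k}
Tree: B1–B2, B2–B3, B3–B4, B4–B5, B5–B6, B6–B7, B7–B8, B8–B9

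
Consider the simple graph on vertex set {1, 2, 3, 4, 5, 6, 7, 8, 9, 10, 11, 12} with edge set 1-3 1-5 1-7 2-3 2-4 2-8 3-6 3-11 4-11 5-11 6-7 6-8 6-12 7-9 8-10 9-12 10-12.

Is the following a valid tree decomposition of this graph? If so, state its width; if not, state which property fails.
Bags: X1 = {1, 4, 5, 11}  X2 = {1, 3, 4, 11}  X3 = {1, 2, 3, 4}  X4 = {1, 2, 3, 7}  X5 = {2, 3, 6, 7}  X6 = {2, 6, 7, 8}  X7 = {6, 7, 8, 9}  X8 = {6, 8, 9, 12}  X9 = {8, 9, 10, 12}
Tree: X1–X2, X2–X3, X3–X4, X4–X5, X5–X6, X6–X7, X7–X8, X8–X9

Yes; width 3.

Checking the three conditions: (i) the bags cover all of {1, 2, 3, 4, 5, 6, 7, 8, 9, 10, 11, 12}; (ii) for each edge, some bag contains both endpoints; (iii) the bags containing any fixed vertex form a subtree. All hold, so the decomposition is valid with width 4 − 1 = 3.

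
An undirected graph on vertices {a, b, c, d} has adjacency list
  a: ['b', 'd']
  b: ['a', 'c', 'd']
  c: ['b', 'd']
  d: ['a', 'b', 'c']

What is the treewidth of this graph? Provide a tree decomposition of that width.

Each bag holds 3 vertices, so the decomposition has width 2, which upper-bounds the treewidth. For the lower bound, the 3 vertices {b, c, d} are pairwise adjacent, and any tree decomposition puts a clique entirely inside one bag — forcing width ≥ 2. The upper and lower bounds meet at 2, so that is the treewidth.

Treewidth 2.
Bags: B1 = {b, c, d}  B2 = {a, b, d}
Tree: B1–B2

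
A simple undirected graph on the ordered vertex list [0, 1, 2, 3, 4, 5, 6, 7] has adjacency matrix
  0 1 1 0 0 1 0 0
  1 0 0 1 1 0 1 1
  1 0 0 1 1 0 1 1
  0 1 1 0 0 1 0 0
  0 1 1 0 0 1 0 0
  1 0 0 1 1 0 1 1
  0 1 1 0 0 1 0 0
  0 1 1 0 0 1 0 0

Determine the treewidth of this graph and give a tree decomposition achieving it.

Treewidth 3.
One such decomposition:
Bags: B1 = {1, 2, 4, 5}  B2 = {0, 1, 2, 5}  B3 = {1, 2, 5, 6}  B4 = {1, 2, 3, 5}  B5 = {1, 2, 5, 7}
Tree: B1–B2, B2–B3, B3–B4, B4–B5

Each bag holds 4 vertices, so the decomposition has width 3, which upper-bounds the treewidth. For the lower bound: the 4 vertex sets {4,5}, {0,1}, {2}, {6} are disjoint, each induces a connected subgraph, and every pair is joined by at least one edge of G. Contracting each set to a single vertex therefore yields K_{4} as a minor, and since treewidth is minor-monotone, tw(G) ≥ tw(K_{4}) = 3. The upper and lower bounds meet at 3, so that is the treewidth.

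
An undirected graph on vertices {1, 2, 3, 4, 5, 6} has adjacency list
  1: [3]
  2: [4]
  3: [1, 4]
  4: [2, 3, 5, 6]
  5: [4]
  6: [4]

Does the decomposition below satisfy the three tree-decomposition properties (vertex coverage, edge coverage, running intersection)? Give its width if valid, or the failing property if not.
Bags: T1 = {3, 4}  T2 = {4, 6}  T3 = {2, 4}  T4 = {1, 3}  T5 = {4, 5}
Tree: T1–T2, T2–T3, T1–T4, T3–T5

Vertex coverage: the bags together contain {1, 2, 3, 4, 5, 6}, the full vertex set. Edge coverage: each edge of G has both endpoints in at least one bag. Running intersection: for every vertex, the bags containing it form a connected subtree. All three properties hold, so this is a valid tree decomposition of width max|bag| − 1 = 1, and hence tw(G) ≤ 1.

Yes; width 1.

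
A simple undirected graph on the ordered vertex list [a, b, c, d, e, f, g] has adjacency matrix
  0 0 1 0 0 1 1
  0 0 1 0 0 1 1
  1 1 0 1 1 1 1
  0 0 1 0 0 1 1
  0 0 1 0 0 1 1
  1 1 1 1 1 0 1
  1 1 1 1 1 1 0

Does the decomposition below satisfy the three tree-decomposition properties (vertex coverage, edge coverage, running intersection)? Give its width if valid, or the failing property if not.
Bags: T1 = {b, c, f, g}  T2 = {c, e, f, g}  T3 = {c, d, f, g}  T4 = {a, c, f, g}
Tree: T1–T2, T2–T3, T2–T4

Yes; width 3.

Every vertex of G appears in some bag (union = {a, b, c, d, e, f, g}); every edge is covered by a bag; and for each vertex v the set of bags containing v is connected in the bag tree. The decomposition is therefore valid. The largest bag has 4 vertices, so the width is 3.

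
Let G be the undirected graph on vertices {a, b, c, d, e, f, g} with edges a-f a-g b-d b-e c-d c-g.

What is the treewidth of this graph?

1

A width-1 tree decomposition is:
Bags: B1 = {b, e}  B2 = {b, d}  B3 = {c, d}  B4 = {c, g}  B5 = {a, g}  B6 = {a, f}
Tree: B1–B2, B2–B3, B3–B4, B4–B5, B5–B6
The largest bag has 2 vertices, giving width 1; this decomposition certifies tw(G) ≤ 1. Since G has at least one edge (e.g. e–b), it is not an edgeless graph, so tw(G) ≥ 1. Combining the bounds, tw(G) = 1.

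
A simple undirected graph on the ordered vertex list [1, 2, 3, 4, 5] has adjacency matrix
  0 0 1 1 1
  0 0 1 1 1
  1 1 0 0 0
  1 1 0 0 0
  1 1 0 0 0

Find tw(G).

2

A width-2 tree decomposition is:
Bags: B1 = {1, 2, 4}  B2 = {1, 2, 3}  B3 = {1, 2, 5}
Tree: B1–B2, B2–B3
Each bag holds 3 vertices, so the decomposition has width 2, which upper-bounds the treewidth. Since 1–4–2–3–1 is a cycle in G, G is not acyclic. Forests are exactly the graphs of treewidth ≤ 1, so tw(G) ≥ 2. Combining the bounds, tw(G) = 2.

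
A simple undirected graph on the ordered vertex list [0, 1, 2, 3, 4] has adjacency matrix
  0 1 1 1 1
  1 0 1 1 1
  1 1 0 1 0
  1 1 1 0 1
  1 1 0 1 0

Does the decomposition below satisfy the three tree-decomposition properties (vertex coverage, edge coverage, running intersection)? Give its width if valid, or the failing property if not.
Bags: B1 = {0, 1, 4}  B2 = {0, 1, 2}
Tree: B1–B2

No — vertex 3 appears in no bag.

A tree decomposition must satisfy three properties: every vertex lies in some bag; for every edge, both endpoints lie together in some bag; and for every vertex, the bags containing it form a connected subtree. Here vertex 3 appears in no bag, so the decomposition is invalid.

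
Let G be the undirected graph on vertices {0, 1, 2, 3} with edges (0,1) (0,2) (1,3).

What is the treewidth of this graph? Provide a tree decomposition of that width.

Treewidth 1.
One such decomposition:
Bags: B1 = {0, 2}  B2 = {0, 1}  B3 = {1, 3}
Tree: B1–B2, B2–B3

Every bag has size at most 2, so the width is 2 − 1 = 1 and tw(G) ≤ 1. G has an edge, so its treewidth is at least 1. Combining the bounds, tw(G) = 1.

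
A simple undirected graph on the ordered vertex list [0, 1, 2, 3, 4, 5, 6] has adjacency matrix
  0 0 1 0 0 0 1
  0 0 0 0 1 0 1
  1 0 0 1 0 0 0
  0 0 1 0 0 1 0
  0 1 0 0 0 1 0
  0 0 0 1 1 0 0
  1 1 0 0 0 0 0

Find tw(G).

2

A width-2 tree decomposition is:
Bags: B1 = {0, 2, 3}  B2 = {0, 3, 5}  B3 = {0, 4, 5}  B4 = {0, 1, 4}  B5 = {0, 1, 6}
Tree: B1–B2, B2–B3, B3–B4, B4–B5
The largest bag has 3 vertices, giving width 2; this decomposition certifies tw(G) ≤ 2. For the lower bound, G contains the cycle 0–2–3–5–4–1–6–0, so G is not a forest; only forests have treewidth ≤ 1, hence tw(G) ≥ 2. The upper and lower bounds meet at 2, so that is the treewidth.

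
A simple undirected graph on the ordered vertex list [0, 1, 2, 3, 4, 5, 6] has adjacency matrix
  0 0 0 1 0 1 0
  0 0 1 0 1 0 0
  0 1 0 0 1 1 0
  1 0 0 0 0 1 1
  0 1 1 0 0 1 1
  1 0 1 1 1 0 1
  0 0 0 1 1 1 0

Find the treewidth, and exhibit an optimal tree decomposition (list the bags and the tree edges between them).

Every bag has size at most 3, so the width is 3 − 1 = 2 and tw(G) ≤ 2. On the other hand G contains the 3-clique {1, 2, 4}. A clique must lie in a single bag of any decomposition, so no decomposition can have width below 2. The upper and lower bounds meet at 2, so that is the treewidth.

Treewidth 2.
Bags: B1 = {2, 4, 5}  B2 = {4, 5, 6}  B3 = {3, 5, 6}  B4 = {1, 2, 4}  B5 = {0, 3, 5}
Tree: B1–B2, B2–B3, B1–B4, B3–B5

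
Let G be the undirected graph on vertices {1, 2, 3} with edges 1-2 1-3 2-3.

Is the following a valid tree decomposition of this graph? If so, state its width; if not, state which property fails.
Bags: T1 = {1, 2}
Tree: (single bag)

A tree decomposition must satisfy three properties: every vertex lies in some bag; for every edge, both endpoints lie together in some bag; and for every vertex, the bags containing it form a connected subtree. Here vertex 3 appears in no bag, so the decomposition is invalid.

No — vertex 3 appears in no bag.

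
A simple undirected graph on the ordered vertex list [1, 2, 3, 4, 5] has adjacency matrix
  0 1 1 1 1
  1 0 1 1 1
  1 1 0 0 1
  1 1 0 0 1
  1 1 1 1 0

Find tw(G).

A width-3 tree decomposition is:
Bags: B1 = {1, 2, 4, 5}  B2 = {1, 2, 3, 5}
Tree: B1–B2
Each bag holds 4 vertices, so the decomposition has width 3, which upper-bounds the treewidth. On the other hand G contains the 4-clique {1, 2, 3, 5}. A clique must lie in a single bag of any decomposition, so no decomposition can have width below 3. Therefore the treewidth is 3.

3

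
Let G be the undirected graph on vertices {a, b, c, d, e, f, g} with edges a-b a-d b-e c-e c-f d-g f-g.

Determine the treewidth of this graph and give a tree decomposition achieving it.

Every bag has size at most 3, so the width is 3 − 1 = 2 and tw(G) ≤ 2. Since f–g–d–a–b–e–c–f is a cycle in G, G is not acyclic. Forests are exactly the graphs of treewidth ≤ 1, so tw(G) ≥ 2. The upper and lower bounds meet at 2, so that is the treewidth.

Treewidth 2.
One such decomposition:
Bags: B1 = {d, f, g}  B2 = {a, d, f}  B3 = {a, b, f}  B4 = {b, e, f}  B5 = {c, e, f}
Tree: B1–B2, B2–B3, B3–B4, B4–B5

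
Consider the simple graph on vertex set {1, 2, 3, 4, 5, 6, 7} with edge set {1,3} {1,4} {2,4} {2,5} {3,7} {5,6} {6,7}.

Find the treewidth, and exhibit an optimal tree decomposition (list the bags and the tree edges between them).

The largest bag has 3 vertices, giving width 2; this decomposition certifies tw(G) ≤ 2. For the lower bound, G contains the cycle 2–5–6–7–3–1–4–2, so G is not a forest; only forests have treewidth ≤ 1, hence tw(G) ≥ 2. Combining the bounds, tw(G) = 2.

Treewidth 2.
Bags: B1 = {2, 5, 6}  B2 = {2, 6, 7}  B3 = {2, 3, 7}  B4 = {1, 2, 3}  B5 = {1, 2, 4}
Tree: B1–B2, B2–B3, B3–B4, B4–B5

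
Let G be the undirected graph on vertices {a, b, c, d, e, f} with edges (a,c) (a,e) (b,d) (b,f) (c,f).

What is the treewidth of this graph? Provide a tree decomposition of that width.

Treewidth 1.
Bags: B1 = {b, d}  B2 = {b, f}  B3 = {c, f}  B4 = {a, c}  B5 = {a, e}
Tree: B1–B2, B2–B3, B3–B4, B4–B5

Every bag has size at most 2, so the width is 2 − 1 = 1 and tw(G) ≤ 1. Any graph with an edge has treewidth ≥ 1, and G has the edge d–b. The upper and lower bounds meet at 1, so that is the treewidth.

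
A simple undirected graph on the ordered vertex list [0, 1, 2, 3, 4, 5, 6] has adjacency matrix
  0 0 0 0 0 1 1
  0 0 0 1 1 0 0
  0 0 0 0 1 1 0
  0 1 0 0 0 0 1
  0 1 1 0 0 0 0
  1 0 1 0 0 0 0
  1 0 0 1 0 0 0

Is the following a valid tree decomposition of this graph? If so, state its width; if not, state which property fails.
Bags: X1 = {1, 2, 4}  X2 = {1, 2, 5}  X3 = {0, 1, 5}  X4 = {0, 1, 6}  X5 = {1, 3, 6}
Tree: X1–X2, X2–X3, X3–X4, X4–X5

Yes; width 2.

Checking the three conditions: (i) the bags cover all of {0, 1, 2, 3, 4, 5, 6}; (ii) for each edge, some bag contains both endpoints; (iii) the bags containing any fixed vertex form a subtree. All hold, so the decomposition is valid with width 3 − 1 = 2.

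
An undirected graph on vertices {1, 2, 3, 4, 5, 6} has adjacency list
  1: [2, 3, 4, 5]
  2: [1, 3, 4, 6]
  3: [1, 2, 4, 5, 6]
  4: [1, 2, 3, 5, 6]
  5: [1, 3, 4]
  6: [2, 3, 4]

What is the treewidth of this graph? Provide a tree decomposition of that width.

Each bag holds 4 vertices, so the decomposition has width 3, which upper-bounds the treewidth. Conversely, {1, 2, 3, 4} is a clique of size 4, and the vertices of any clique must share a bag in every tree decomposition; so some bag has ≥ 4 vertices and tw(G) ≥ 3. Therefore the treewidth is 3.

Treewidth 3.
One such decomposition:
Bags: B1 = {1, 2, 3, 4}  B2 = {1, 3, 4, 5}  B3 = {2, 3, 4, 6}
Tree: B1–B2, B1–B3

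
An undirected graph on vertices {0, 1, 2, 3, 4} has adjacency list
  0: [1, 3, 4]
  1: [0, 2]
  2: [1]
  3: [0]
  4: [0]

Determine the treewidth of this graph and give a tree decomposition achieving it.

Every bag has size at most 2, so the width is 2 − 1 = 1 and tw(G) ≤ 1. Since G has at least one edge (e.g. 0–1), it is not an edgeless graph, so tw(G) ≥ 1. Therefore the treewidth is 1.

Treewidth 1.
One such decomposition:
Bags: B1 = {0, 1}  B2 = {0, 4}  B3 = {1, 2}  B4 = {0, 3}
Tree: B1–B2, B1–B3, B2–B4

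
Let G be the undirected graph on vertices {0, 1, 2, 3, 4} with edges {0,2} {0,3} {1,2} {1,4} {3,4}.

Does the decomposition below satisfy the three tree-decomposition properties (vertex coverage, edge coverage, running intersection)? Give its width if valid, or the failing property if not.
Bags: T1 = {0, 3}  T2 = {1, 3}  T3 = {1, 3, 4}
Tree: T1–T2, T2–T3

A tree decomposition must satisfy three properties: every vertex lies in some bag; for every edge, both endpoints lie together in some bag; and for every vertex, the bags containing it form a connected subtree. Here vertex 2 appears in no bag, so the decomposition is invalid.

No — vertex 2 appears in no bag.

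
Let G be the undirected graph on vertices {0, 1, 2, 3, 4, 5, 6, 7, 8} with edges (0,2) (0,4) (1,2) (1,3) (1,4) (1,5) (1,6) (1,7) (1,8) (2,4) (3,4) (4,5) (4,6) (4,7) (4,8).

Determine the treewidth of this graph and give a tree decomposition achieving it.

Every bag has size at most 3, so the width is 3 − 1 = 2 and tw(G) ≤ 2. On the other hand G contains the 3-clique {0, 2, 4}. A clique must lie in a single bag of any decomposition, so no decomposition can have width below 2. The upper and lower bounds meet at 2, so that is the treewidth.

Treewidth 2.
One optimal decomposition is:
Bags: B1 = {1, 4, 7}  B2 = {1, 3, 4}  B3 = {1, 4, 8}  B4 = {1, 4, 6}  B5 = {1, 2, 4}  B6 = {0, 2, 4}  B7 = {1, 4, 5}
Tree: B1–B2, B2–B3, B2–B4, B3–B5, B5–B6, B3–B7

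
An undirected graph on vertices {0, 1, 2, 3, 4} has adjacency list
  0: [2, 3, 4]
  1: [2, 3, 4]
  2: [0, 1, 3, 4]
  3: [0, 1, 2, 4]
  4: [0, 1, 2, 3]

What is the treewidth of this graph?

A width-3 tree decomposition is:
Bags: B1 = {1, 2, 3, 4}  B2 = {0, 2, 3, 4}
Tree: B1–B2
Each bag holds 4 vertices, so the decomposition has width 3, which upper-bounds the treewidth. For the lower bound, the 4 vertices {0, 2, 3, 4} are pairwise adjacent, and any tree decomposition puts a clique entirely inside one bag — forcing width ≥ 3. The upper and lower bounds meet at 3, so that is the treewidth.

3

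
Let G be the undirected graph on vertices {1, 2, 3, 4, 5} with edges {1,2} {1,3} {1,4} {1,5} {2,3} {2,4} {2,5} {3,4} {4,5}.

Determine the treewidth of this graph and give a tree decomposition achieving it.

Treewidth 3.
One optimal decomposition is:
Bags: B1 = {1, 2, 4, 5}  B2 = {1, 2, 3, 4}
Tree: B1–B2

Each bag holds 4 vertices, so the decomposition has width 3, which upper-bounds the treewidth. Conversely, {1, 2, 3, 4} is a clique of size 4, and the vertices of any clique must share a bag in every tree decomposition; so some bag has ≥ 4 vertices and tw(G) ≥ 3. Hence tw(G) = 3 exactly.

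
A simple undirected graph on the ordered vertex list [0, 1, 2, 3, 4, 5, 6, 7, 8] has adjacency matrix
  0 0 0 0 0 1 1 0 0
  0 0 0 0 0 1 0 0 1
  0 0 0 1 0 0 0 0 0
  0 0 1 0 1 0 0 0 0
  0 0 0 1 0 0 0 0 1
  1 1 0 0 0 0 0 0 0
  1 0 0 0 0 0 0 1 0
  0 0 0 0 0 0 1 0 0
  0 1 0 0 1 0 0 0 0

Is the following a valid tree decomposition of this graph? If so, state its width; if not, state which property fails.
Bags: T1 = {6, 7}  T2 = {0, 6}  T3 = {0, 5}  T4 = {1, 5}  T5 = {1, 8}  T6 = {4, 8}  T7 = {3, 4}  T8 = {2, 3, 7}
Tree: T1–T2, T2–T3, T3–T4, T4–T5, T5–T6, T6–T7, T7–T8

No — bags containing vertex 7 are not connected in the tree.

A tree decomposition must satisfy three properties: every vertex lies in some bag; for every edge, both endpoints lie together in some bag; and for every vertex, the bags containing it form a connected subtree. Here bags containing vertex 7 are not connected in the tree, so the decomposition is invalid.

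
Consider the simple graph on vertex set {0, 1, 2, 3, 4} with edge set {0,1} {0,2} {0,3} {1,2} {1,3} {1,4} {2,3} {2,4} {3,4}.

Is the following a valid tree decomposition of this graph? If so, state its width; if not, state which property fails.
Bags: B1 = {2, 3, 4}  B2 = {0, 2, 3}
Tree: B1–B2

No — vertex 1 appears in no bag.

A tree decomposition must satisfy three properties: every vertex lies in some bag; for every edge, both endpoints lie together in some bag; and for every vertex, the bags containing it form a connected subtree. Here vertex 1 appears in no bag, so the decomposition is invalid.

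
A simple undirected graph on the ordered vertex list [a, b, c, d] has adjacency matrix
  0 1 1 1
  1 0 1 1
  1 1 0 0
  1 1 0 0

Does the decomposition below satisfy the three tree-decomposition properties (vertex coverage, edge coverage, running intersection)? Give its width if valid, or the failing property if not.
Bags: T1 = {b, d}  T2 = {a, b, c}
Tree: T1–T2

A tree decomposition must satisfy three properties: every vertex lies in some bag; for every edge, both endpoints lie together in some bag; and for every vertex, the bags containing it form a connected subtree. Here edge (a,d) lies in no bag, so the decomposition is invalid.

No — edge (a,d) lies in no bag.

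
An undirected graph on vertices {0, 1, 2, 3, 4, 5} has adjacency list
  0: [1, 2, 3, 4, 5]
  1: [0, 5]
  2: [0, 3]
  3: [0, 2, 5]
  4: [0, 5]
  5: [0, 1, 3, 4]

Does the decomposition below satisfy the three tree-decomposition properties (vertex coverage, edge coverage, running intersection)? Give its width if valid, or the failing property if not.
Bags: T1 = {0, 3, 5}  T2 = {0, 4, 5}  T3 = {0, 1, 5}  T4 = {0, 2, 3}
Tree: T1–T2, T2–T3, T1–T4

Checking the three conditions: (i) the bags cover all of {0, 1, 2, 3, 4, 5}; (ii) for each edge, some bag contains both endpoints; (iii) the bags containing any fixed vertex form a subtree. All hold, so the decomposition is valid with width 3 − 1 = 2.

Yes; width 2.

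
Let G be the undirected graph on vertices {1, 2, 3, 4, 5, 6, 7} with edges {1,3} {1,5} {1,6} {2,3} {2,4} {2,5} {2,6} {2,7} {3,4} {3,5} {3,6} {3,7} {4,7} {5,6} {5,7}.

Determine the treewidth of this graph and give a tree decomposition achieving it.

Treewidth 3.
Bags: B1 = {2, 3, 5, 6}  B2 = {2, 3, 5, 7}  B3 = {1, 3, 5, 6}  B4 = {2, 3, 4, 7}
Tree: B1–B2, B1–B3, B2–B4

The largest bag has 4 vertices, giving width 3; this decomposition certifies tw(G) ≤ 3. For the lower bound, the 4 vertices {1, 3, 5, 6} are pairwise adjacent, and any tree decomposition puts a clique entirely inside one bag — forcing width ≥ 3. Therefore the treewidth is 3.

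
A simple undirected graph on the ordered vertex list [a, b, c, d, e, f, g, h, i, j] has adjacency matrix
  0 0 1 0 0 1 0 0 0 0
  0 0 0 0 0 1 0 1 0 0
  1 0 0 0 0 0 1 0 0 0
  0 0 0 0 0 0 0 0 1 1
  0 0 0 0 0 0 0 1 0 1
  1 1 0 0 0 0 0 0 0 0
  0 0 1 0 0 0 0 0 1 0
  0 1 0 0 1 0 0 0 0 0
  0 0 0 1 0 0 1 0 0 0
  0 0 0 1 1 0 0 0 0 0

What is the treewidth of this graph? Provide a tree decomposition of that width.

The largest bag has 3 vertices, giving width 2; this decomposition certifies tw(G) ≤ 2. The edges i–d–j–e–h–b–f–a–c–g–i form a cycle, so G is not a tree and its treewidth is at least 2. The upper and lower bounds meet at 2, so that is the treewidth.

Treewidth 2.
One such decomposition:
Bags: B1 = {d, i, j}  B2 = {e, i, j}  B3 = {e, h, i}  B4 = {b, h, i}  B5 = {b, f, i}  B6 = {a, f, i}  B7 = {a, c, i}  B8 = {c, g, i}
Tree: B1–B2, B2–B3, B3–B4, B4–B5, B5–B6, B6–B7, B7–B8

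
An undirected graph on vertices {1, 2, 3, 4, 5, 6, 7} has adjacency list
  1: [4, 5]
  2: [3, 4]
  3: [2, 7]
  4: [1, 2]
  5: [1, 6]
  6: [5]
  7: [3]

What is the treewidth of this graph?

A width-1 tree decomposition is:
Bags: B1 = {3, 7}  B2 = {2, 3}  B3 = {2, 4}  B4 = {1, 4}  B5 = {1, 5}  B6 = {5, 6}
Tree: B1–B2, B2–B3, B3–B4, B4–B5, B5–B6
Every bag has size at most 2, so the width is 2 − 1 = 1 and tw(G) ≤ 1. Any graph with an edge has treewidth ≥ 1, and G has the edge 7–3. Combining the bounds, tw(G) = 1.

1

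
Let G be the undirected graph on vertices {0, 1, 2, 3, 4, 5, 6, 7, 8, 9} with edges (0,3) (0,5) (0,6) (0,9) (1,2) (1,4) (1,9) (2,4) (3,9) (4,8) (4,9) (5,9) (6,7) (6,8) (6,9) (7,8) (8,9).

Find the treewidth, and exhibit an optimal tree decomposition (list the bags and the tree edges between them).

Every bag has size at most 3, so the width is 3 − 1 = 2 and tw(G) ≤ 2. For the lower bound, the 3 vertices {0, 3, 9} are pairwise adjacent, and any tree decomposition puts a clique entirely inside one bag — forcing width ≥ 2. Combining the bounds, tw(G) = 2.

Treewidth 2.
One such decomposition:
Bags: B1 = {6, 8, 9}  B2 = {4, 8, 9}  B3 = {0, 6, 9}  B4 = {0, 3, 9}  B5 = {1, 4, 9}  B6 = {1, 2, 4}  B7 = {0, 5, 9}  B8 = {6, 7, 8}
Tree: B1–B2, B1–B3, B3–B4, B2–B5, B5–B6, B4–B7, B1–B8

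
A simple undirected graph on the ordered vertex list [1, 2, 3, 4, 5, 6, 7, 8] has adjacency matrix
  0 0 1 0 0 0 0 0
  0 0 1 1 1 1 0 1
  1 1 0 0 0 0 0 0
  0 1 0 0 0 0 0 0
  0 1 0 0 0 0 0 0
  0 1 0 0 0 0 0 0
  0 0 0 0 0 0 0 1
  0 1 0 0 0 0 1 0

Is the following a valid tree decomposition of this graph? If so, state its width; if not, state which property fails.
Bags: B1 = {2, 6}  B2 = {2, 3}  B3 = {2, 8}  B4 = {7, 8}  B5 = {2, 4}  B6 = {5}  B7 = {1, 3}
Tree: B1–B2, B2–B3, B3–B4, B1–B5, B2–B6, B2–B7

No — edge (2,5) lies in no bag.

A tree decomposition must satisfy three properties: every vertex lies in some bag; for every edge, both endpoints lie together in some bag; and for every vertex, the bags containing it form a connected subtree. Here edge (2,5) lies in no bag, so the decomposition is invalid.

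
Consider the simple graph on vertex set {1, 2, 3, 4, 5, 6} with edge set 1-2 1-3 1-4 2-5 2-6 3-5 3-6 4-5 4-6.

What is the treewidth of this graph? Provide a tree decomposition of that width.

The largest bag has 4 vertices, giving width 3; this decomposition certifies tw(G) ≤ 3. For the lower bound: the 4 vertex sets {3,6}, {1,2}, {5}, {4} are disjoint, each induces a connected subgraph, and every pair is joined by at least one edge of G. Contracting each set to a single vertex therefore yields K_{4} as a minor, and since treewidth is minor-monotone, tw(G) ≥ tw(K_{4}) = 3. Combining the bounds, tw(G) = 3.

Treewidth 3.
One optimal decomposition is:
Bags: B1 = {1, 3, 5, 6}  B2 = {1, 2, 5, 6}  B3 = {1, 4, 5, 6}
Tree: B1–B2, B2–B3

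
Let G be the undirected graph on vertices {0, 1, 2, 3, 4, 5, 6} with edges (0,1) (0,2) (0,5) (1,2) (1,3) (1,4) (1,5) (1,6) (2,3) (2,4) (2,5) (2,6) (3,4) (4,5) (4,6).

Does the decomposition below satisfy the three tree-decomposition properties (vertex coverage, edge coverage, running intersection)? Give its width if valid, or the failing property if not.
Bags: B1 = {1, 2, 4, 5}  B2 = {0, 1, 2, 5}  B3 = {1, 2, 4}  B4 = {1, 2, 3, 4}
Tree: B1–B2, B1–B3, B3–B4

A tree decomposition must satisfy three properties: every vertex lies in some bag; for every edge, both endpoints lie together in some bag; and for every vertex, the bags containing it form a connected subtree. Here vertex 6 appears in no bag, so the decomposition is invalid.

No — vertex 6 appears in no bag.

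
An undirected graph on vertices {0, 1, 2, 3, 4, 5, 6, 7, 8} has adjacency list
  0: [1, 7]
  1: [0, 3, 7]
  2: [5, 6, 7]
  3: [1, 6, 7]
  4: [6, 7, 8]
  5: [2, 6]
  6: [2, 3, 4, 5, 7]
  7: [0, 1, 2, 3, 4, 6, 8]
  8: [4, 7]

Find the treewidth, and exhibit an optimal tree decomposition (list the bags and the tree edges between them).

Treewidth 2.
One optimal decomposition is:
Bags: B1 = {4, 6, 7}  B2 = {4, 7, 8}  B3 = {2, 6, 7}  B4 = {2, 5, 6}  B5 = {3, 6, 7}  B6 = {1, 3, 7}  B7 = {0, 1, 7}
Tree: B1–B2, B1–B3, B3–B4, B1–B5, B5–B6, B6–B7

Each bag holds 3 vertices, so the decomposition has width 2, which upper-bounds the treewidth. For the lower bound, the 3 vertices {2, 5, 6} are pairwise adjacent, and any tree decomposition puts a clique entirely inside one bag — forcing width ≥ 2. The upper and lower bounds meet at 2, so that is the treewidth.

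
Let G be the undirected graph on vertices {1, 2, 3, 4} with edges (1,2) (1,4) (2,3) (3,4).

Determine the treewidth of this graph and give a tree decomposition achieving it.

The largest bag has 3 vertices, giving width 2; this decomposition certifies tw(G) ≤ 2. For the lower bound, G contains the cycle 4–3–2–1–4, so G is not a forest; only forests have treewidth ≤ 1, hence tw(G) ≥ 2. Combining the bounds, tw(G) = 2.

Treewidth 2.
Bags: B1 = {2, 3, 4}  B2 = {1, 2, 4}
Tree: B1–B2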